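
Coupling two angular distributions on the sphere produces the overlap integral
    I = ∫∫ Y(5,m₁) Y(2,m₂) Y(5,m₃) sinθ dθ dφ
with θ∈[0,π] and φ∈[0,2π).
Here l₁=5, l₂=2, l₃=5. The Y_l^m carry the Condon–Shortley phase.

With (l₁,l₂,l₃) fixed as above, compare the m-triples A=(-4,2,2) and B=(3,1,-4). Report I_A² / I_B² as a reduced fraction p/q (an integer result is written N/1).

Shared (l₁,l₂,l₃)=(5,2,5): N and (l;000)² cancel in I_A²/I_B².
A: Δ = 2!·8!·2!/13! = 1/38610; Racah Σ t=2..2: t=2:+1/20160 = 1/20160; ⇒ 3j(5 2 5; -4 2 2)² = 12/715, sgn -1
B: Δ = 2!·8!·2!/13! = 1/38610; Racah Σ t=1..2: t=1:−1/10080 t=2:+1/80640 = -1/11520; ⇒ 3j(5 2 5; 3 1 -4)² = 49/1430, sgn +1
I_A²/I_B² = (12/715)/(49/1430) = 24/49

24/49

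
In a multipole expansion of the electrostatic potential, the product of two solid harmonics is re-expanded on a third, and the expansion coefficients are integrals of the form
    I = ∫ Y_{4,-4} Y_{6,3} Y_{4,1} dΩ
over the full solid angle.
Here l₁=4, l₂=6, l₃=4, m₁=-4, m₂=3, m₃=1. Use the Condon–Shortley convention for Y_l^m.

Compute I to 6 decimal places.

0.155830

m-sum 0 ✓  L=14 even ✓  2≤4≤10 ✓
Π(2lᵢ+1) = 9×13×9 = 1053
triangle coeff Δ(4,6,4) = 1/1261260
Σ_t [2,4]: t=2:+1/4608 t=3:−1/1296 t=4:+1/4608 = -7/20736
(3j)²=20/1287 [(4 6 4; 0 0 0)], sign=-1
Σ_t [6,6]: t=6:+1/51840 = 1/51840
(3j)²=8/429 [(4 6 4; -4 3 1)], sign=-1
⇒ 4πI² = 480/1573
I = (+1)√(480/1573/(4π)) = 0.15583009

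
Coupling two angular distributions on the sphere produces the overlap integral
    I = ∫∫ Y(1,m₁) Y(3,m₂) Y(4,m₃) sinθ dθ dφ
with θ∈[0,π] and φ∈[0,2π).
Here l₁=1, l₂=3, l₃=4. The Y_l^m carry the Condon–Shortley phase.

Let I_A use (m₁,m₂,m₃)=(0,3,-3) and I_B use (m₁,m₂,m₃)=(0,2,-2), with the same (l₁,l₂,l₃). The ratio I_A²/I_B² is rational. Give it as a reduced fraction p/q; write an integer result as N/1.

7/12

Same 1,3,4: normalisation and zero-m 3j drop out of the ratio.
A: Δ: 0! 2! 6! / 9! → 1/252; sum: t=0:+1/720 = 1/720; 3j²(1 3 4; 0 3 -3) = Δ·Π!·Σ² = 1/36  (sign -1)
B: Δ: 0! 2! 6! / 9! → 1/252; sum: t=0:+1/120 = 1/120; 3j²(1 3 4; 0 2 -2) = Δ·Π!·Σ² = 1/21  (sign +1)
I_A²/I_B² = (1/36)/(1/21) = 7/12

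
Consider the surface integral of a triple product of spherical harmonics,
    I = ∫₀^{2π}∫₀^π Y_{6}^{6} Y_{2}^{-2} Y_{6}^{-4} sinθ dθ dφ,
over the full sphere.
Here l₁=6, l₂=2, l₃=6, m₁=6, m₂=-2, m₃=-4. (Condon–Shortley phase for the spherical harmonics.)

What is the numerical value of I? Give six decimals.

Rules hold: Σm=0, L=14 even, 4≤6≤8.
N = 13·5·13 = 845
Δ = 2!·10!·2!/15! = 1/90090
Racah Σ t=0..2: t=0:+1/69120 t=1:−1/14400 t=2:+1/69120 = -7/172800
⇒ 3j(6 2 6; 0 0 0)² = 14/715, sgn -1
Racah Σ t=0..0: t=0:+1/14515200 = 1/14515200
⇒ 3j(6 2 6; 6 -2 -4)² = 2/455, sgn +1
4πI² = N·(3j₀)²·(3jₘ)² = 4/55
I = -1·√(0.0727273/4π) = -0.07607531

-0.076075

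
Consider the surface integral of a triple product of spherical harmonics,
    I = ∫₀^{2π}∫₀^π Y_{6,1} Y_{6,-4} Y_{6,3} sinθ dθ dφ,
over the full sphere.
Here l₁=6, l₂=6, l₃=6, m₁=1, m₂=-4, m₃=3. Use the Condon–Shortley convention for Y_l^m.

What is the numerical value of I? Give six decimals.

Checks pass: Σm=0; 18 even; l₃=6∈[0,12].
(2·6+1)(2·6+1)(2·6+1) = 2197
Δ: 6! 6! 6! / 19! → 1/325909584
sum: t=0:+1/373248000 t=1:−1/1728000 t=2:+1/110592 t=3:−1/46656 t=4:+1/110592 t=5:−1/1728000 t=6:+1/373248000 = -7/1555200
3j²(6 6 6; 0 0 0) = Δ·Π!·Σ² = 400/46189  (sign -1)
sum: t=0:+1/4147200 t=1:−1/691200 t=2:+1/1244160 = -1/2488320
3j²(6 6 6; 1 -4 3) = Δ·Π!·Σ² = 875/184756  (sign +1)
combine: 4πI² = 2197·400/46189·875/184756 = 1137500/12623809
take √, sign -1: I = -0.08467897

-0.084679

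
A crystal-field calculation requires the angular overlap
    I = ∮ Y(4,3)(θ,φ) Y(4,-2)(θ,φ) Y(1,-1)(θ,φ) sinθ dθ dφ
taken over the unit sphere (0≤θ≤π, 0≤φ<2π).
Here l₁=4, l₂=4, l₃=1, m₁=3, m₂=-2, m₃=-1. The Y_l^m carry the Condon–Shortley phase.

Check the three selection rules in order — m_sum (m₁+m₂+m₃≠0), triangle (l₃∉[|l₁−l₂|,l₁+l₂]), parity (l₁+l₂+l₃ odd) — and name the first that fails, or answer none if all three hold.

parity

Σmᵢ = 0  ✓
l₃∈[|l₁−l₂|,l₁+l₂]=[0,8], have l₃=1  ✓
Σlᵢ = 9 ⇒ odd  ✗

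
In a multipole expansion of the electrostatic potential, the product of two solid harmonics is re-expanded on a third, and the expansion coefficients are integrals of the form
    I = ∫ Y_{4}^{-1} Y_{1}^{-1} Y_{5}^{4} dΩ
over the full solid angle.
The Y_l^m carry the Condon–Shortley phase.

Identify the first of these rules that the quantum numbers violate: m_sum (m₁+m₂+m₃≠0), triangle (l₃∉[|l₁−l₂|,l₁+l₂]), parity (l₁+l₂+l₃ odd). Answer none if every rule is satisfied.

azimuthal sum: -1 − 1 + 4 = 2  ✗
3 ≤ 5 ≤ 5 (triangle on l)
L = 4 + 1 + 5 = 10 (even)

m_sum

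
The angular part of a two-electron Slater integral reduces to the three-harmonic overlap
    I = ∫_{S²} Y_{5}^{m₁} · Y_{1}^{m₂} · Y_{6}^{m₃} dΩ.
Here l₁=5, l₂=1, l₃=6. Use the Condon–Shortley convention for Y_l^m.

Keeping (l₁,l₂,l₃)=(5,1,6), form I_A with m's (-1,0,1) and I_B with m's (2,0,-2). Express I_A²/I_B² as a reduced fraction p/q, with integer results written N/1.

35/32

Shared (l₁,l₂,l₃)=(5,1,6): N and (l;000)² cancel in I_A²/I_B².
A: Δ = 0!·10!·2!/13! = 1/858; Racah Σ t=0..0: t=0:+1/17280 = 1/17280; ⇒ 3j(5 1 6; -1 0 1)² = 35/858, sgn -1
B: Δ = 0!·10!·2!/13! = 1/858; Racah Σ t=0..0: t=0:+1/30240 = 1/30240; ⇒ 3j(5 1 6; 2 0 -2)² = 16/429, sgn +1
I_A²/I_B² = (35/858)/(16/429) = 35/32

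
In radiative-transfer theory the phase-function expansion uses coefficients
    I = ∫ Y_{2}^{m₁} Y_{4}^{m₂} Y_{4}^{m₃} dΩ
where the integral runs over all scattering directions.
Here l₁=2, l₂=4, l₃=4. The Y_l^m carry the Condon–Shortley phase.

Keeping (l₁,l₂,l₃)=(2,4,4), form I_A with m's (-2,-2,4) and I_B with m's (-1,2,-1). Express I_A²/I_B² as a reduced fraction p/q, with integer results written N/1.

56/81

Shared (l₁,l₂,l₃)=(2,4,4): N and (l;000)² cancel in I_A²/I_B².
A: Δ = 2!·2!·6!/11! = 1/13860; Racah Σ t=2..2: t=2:+1/2880 = 1/2880; ⇒ 3j(2 4 4; -2 -2 4)² = 2/165, sgn +1
B: Δ = 2!·2!·6!/11! = 1/13860; Racah Σ t=1..2: t=1:−1/240 t=2:+1/96 = 1/160; ⇒ 3j(2 4 4; -1 2 -1)² = 27/1540, sgn -1
I_A²/I_B² = (2/165)/(27/1540) = 56/81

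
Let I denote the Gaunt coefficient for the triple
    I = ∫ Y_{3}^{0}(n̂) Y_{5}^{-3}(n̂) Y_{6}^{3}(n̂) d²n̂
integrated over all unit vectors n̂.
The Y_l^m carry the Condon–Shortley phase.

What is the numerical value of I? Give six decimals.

Checks pass: Σm=0; 14 even; l₃=6∈[2,8].
(2·3+1)(2·5+1)(2·6+1) = 1001
Δ: 2! 4! 8! / 15! → 1/675675
sum: t=0:+1/8640 t=1:−1/2304 t=2:+1/8640 = -7/34560
3j²(3 5 6; 0 0 0) = Δ·Π!·Σ² = 7/429  (sign -1)
sum: t=0:+1/17280 t=1:−1/20160 t=2:+1/483840 = 1/96768
3j²(3 5 6; 0 -3 3) = Δ·Π!·Σ² = 1/1001  (sign -1)
combine: 4πI² = 1001·7/429·1/1001 = 7/429
take √, sign +1: I = 0.03603425

0.036034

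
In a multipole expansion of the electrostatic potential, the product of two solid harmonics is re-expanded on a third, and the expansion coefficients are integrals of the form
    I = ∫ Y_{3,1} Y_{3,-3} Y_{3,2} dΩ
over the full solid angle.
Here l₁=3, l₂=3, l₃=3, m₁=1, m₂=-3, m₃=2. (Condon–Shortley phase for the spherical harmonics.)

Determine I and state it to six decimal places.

L=9 odd ⇒ parity kills the (l;000) factor ⇒ I = 0

0.000000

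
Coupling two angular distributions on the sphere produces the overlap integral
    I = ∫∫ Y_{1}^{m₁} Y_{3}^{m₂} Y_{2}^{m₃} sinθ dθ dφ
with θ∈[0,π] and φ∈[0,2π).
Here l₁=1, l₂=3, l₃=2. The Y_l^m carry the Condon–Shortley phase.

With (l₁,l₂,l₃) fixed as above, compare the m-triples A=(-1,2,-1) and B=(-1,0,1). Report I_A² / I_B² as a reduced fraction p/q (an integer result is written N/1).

l's match ⇒ only the (l;m) 3-j factors differ between A and B.
A: triangle coeff Δ(1,3,2) = 1/105; Σ_t [2,2]: t=2:+1/12 = 1/12; (3j)²=2/21 [(1 3 2; -1 2 -1)], sign=-1
B: triangle coeff Δ(1,3,2) = 1/105; Σ_t [2,2]: t=2:+1/12 = 1/12; (3j)²=1/35 [(1 3 2; -1 0 1)], sign=-1
I_A²/I_B² = (2/21)/(1/35) = 10/3

10/3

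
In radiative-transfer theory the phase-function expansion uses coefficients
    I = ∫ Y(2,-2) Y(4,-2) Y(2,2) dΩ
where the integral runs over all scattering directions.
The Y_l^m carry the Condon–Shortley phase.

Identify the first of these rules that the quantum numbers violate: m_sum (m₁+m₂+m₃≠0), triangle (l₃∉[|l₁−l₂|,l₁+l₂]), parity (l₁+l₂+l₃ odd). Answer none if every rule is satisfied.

m_sum

m₁+m₂+m₃ = -2 − 2 + 2 = -2  ✗
triangle: |2−4|=2 ≤ l₃=2 ≤ 2+4=6
parity: l₁+l₂+l₃ = 8 is even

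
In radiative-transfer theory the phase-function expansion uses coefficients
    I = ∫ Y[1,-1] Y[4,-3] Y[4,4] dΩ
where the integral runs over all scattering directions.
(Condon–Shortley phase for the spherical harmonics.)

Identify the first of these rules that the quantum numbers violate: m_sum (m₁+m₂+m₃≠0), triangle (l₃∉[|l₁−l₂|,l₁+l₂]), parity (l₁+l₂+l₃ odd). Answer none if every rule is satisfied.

parity

Σmᵢ = 0  ✓
l₃∈[|l₁−l₂|,l₁+l₂]=[3,5], have l₃=4  ✓
Σlᵢ = 9 ⇒ odd  ✗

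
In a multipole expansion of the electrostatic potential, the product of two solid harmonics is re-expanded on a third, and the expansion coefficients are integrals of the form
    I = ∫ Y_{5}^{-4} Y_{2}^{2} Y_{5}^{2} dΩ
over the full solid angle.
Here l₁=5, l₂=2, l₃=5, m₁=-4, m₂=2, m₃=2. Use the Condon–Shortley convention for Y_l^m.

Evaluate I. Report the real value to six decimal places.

Rules hold: Σm=0, L=12 even, 3≤5≤7.
N = 11·5·11 = 605
Δ = 2!·8!·2!/13! = 1/38610
Racah Σ t=0..2: t=0:+1/2880 t=1:−1/576 t=2:+1/2880 = -1/960
⇒ 3j(5 2 5; 0 0 0)² = 10/429, sgn +1
Racah Σ t=2..2: t=2:+1/20160 = 1/20160
⇒ 3j(5 2 5; -4 2 2)² = 12/715, sgn -1
4πI² = N·(3j₀)²·(3jₘ)² = 40/169
I = -1·√(0.236686/4π) = -0.13724032

-0.137240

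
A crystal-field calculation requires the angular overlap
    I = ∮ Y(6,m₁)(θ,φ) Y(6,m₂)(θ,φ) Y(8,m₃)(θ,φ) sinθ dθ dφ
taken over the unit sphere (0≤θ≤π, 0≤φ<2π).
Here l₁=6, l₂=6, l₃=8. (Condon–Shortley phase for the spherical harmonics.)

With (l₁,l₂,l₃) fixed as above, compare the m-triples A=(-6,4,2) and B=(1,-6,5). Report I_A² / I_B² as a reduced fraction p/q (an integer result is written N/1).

30/143

Shared (l₁,l₂,l₃)=(6,6,8): N and (l;000)² cancel in I_A²/I_B².
A: Δ = 4!·8!·8!/21! = 1/1309458150; Racah Σ t=4..4: t=4:+1/1393459200 = 1/1393459200; ⇒ 3j(6 6 8; -6 4 2)² = 15/4199, sgn +1
B: Δ = 4!·8!·8!/21! = 1/1309458150; Racah Σ t=0..0: t=0:+1/696729600 = 1/696729600; ⇒ 3j(6 6 8; 1 -6 5)² = 11/646, sgn -1
I_A²/I_B² = (15/4199)/(11/646) = 30/143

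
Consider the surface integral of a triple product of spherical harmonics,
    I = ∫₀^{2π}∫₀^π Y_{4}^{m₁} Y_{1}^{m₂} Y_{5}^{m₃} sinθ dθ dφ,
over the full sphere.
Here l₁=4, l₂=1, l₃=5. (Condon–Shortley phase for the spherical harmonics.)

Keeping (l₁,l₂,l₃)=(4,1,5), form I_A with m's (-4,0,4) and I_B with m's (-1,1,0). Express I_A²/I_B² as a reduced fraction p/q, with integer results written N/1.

l's match ⇒ only the (l;m) 3-j factors differ between A and B.
A: triangle coeff Δ(4,1,5) = 1/495; Σ_t [0,0]: t=0:+1/40320 = 1/40320; (3j)²=1/55 [(4 1 5; -4 0 4)], sign=-1
B: triangle coeff Δ(4,1,5) = 1/495; Σ_t [0,0]: t=0:+1/1440 = 1/1440; (3j)²=2/99 [(4 1 5; -1 1 0)], sign=-1
I_A²/I_B² = (1/55)/(2/99) = 9/10

9/10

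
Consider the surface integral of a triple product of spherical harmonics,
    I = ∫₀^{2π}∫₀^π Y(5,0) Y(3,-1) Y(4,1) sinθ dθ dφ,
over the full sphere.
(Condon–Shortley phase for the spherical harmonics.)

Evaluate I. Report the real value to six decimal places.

-0.009577

m-sum 0 ✓  L=12 even ✓  2≤4≤8 ✓
Π(2lᵢ+1) = 11×7×9 = 693
triangle coeff Δ(5,3,4) = 1/180180
Σ_t [1,3]: t=1:−1/576 t=2:+1/144 t=3:−1/576 = 1/288
(3j)²=20/1001 [(5 3 4; 0 0 0)], sign=+1
Σ_t [0,2]: t=0:+1/5760 t=1:−1/288 t=2:+1/288 = 1/5760
(3j)²=1/12012 [(5 3 4; 0 -1 1)], sign=-1
⇒ 4πI² = 15/13013
I = (-1)√(15/13013/(4π)) = -0.00957750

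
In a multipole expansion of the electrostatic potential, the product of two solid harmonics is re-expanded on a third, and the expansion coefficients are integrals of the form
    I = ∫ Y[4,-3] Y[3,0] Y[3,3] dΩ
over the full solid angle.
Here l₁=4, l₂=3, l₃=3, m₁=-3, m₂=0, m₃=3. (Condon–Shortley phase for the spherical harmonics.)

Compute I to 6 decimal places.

Checks pass: Σm=0; 10 even; l₃=3∈[1,7].
(2·4+1)(2·3+1)(2·3+1) = 441
Δ: 4! 4! 2! / 11! → 1/34650
sum: t=1:−1/72 t=2:+1/16 t=3:−1/72 = 5/144
3j²(4 3 3; 0 0 0) = Δ·Π!·Σ² = 2/77  (sign -1)
sum: t=3:−1/288 = -1/288
3j²(4 3 3; -3 0 3) = Δ·Π!·Σ² = 1/22  (sign -1)
combine: 4πI² = 441·2/77·1/22 = 63/121
take √, sign +1: I = 0.20355073

0.203551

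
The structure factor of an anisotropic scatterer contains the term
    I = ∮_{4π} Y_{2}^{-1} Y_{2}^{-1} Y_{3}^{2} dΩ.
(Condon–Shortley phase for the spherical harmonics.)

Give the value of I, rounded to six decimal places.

L=7 odd ⇒ parity kills the (l;000) factor ⇒ I = 0

0.000000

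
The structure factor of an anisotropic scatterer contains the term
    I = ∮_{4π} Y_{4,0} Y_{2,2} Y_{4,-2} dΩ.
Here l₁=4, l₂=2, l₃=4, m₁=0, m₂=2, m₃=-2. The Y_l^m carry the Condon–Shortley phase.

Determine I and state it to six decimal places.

-0.190365

Checks pass: Σm=0; 10 even; l₃=4∈[2,6].
(2·4+1)(2·2+1)(2·4+1) = 405
Δ: 2! 6! 2! / 11! → 1/13860
sum: t=0:+1/192 t=1:−1/36 t=2:+1/192 = -5/288
3j²(4 2 4; 0 0 0) = Δ·Π!·Σ² = 20/693  (sign -1)
sum: t=2:+1/192 = 1/192
3j²(4 2 4; 0 2 -2) = Δ·Π!·Σ² = 3/77  (sign +1)
combine: 4πI² = 405·20/693·3/77 = 2700/5929
take √, sign -1: I = -0.19036462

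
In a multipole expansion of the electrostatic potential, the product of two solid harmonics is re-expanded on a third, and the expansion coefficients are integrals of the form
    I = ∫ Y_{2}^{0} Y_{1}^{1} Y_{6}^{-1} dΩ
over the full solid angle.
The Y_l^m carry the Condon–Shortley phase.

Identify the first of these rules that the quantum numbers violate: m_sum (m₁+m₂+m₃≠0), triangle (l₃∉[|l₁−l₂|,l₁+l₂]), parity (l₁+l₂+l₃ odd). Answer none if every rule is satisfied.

triangle

m₁+m₂+m₃ = 0 + 1 − 1 = 0  ✓
triangle: |2−1|=1 ≤ l₃=6 ≤ 2+1=3  ✗
parity: l₁+l₂+l₃ = 9 is odd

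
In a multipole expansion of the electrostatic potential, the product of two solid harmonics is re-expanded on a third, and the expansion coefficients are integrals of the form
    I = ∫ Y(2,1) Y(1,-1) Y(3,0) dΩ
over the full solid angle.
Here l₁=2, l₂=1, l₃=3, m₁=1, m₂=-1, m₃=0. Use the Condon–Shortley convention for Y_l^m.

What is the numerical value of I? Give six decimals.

m-sum 0 ✓  L=6 even ✓  1≤3≤3 ✓
Π(2lᵢ+1) = 5×3×7 = 105
triangle coeff Δ(2,1,3) = 1/105
Σ_t [0,0]: t=0:+1/4 = 1/4
(3j)²=3/35 [(2 1 3; 0 0 0)], sign=-1
Σ_t [0,0]: t=0:+1/12 = 1/12
(3j)²=1/35 [(2 1 3; 1 -1 0)], sign=-1
⇒ 4πI² = 9/35
I = (+1)√(9/35/(4π)) = 0.14304817

0.143048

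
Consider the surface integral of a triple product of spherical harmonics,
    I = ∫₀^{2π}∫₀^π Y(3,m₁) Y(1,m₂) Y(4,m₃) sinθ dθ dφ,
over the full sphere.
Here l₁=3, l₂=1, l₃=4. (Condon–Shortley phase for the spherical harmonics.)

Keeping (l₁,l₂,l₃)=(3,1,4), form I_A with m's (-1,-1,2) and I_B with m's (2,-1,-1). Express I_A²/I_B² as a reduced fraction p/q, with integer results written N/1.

Same 3,1,4: normalisation and zero-m 3j drop out of the ratio.
A: Δ: 0! 6! 2! / 9! → 1/252; sum: t=0:+1/96 = 1/96; 3j²(3 1 4; -1 -1 2) = Δ·Π!·Σ² = 5/84  (sign +1)
B: Δ: 0! 6! 2! / 9! → 1/252; sum: t=0:+1/240 = 1/240; 3j²(3 1 4; 2 -1 -1) = Δ·Π!·Σ² = 1/84  (sign -1)
I_A²/I_B² = (5/84)/(1/84) = 5/1

5/1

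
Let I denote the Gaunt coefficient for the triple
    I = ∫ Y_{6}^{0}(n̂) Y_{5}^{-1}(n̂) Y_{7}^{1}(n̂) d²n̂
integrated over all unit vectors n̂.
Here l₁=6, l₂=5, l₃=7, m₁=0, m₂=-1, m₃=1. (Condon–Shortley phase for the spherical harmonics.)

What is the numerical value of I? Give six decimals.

Checks pass: Σm=0; 18 even; l₃=7∈[1,11].
(2·6+1)(2·5+1)(2·7+1) = 2145
Δ: 4! 8! 6! / 19! → 1/174594420
sum: t=0:+1/4147200 t=1:−1/207360 t=2:+1/82944 t=3:−1/207360 t=4:+1/4147200 = 1/345600
3j²(6 5 7; 0 0 0) = Δ·Π!·Σ² = 420/46189  (sign -1)
sum: t=0:+1/1658880 t=1:−1/155520 t=2:+1/110592 t=3:−1/518400 t=4:+1/24883200 = 11/8294400
3j²(6 5 7; 0 -1 1) = Δ·Π!·Σ² = 11/4199  (sign +1)
combine: 4πI² = 2145·420/46189·11/4199 = 69300/1356277
take √, sign -1: I = -0.06376575

-0.063766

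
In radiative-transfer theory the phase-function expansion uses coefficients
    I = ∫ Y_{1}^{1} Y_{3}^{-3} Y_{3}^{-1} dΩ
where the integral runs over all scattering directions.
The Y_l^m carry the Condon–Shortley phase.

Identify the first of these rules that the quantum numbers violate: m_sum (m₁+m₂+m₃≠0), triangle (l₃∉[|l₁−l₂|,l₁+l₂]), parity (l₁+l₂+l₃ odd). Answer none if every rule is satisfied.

m_sum

Σmᵢ = -3  ✗
l₃∈[|l₁−l₂|,l₁+l₂]=[2,4], have l₃=3
Σlᵢ = 7 ⇒ odd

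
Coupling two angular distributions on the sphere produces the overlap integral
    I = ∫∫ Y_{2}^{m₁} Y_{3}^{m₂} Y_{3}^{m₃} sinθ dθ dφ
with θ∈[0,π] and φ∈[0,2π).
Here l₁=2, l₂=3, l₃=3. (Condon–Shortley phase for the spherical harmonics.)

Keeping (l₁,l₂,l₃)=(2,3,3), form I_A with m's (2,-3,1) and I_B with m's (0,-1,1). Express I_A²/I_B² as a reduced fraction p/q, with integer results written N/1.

Shared (l₁,l₂,l₃)=(2,3,3): N and (l;000)² cancel in I_A²/I_B².
A: Δ = 2!·2!·4!/9! = 1/3780; Racah Σ t=0..0: t=0:+1/96 = 1/96; ⇒ 3j(2 3 3; 2 -3 1)² = 1/42, sgn +1
B: Δ = 2!·2!·4!/9! = 1/3780; Racah Σ t=0..2: t=0:+1/16 t=1:−1/6 t=2:+1/96 = -3/32; ⇒ 3j(2 3 3; 0 -1 1)² = 3/140, sgn -1
I_A²/I_B² = (1/42)/(3/140) = 10/9

10/9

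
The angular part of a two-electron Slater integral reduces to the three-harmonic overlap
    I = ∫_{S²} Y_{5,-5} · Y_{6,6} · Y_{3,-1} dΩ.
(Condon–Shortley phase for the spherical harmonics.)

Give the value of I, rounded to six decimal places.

m-sum 0 ✓  L=14 even ✓  1≤3≤11 ✓
Π(2lᵢ+1) = 11×13×7 = 1001
triangle coeff Δ(5,6,3) = 1/675675
Σ_t [3,5]: t=3:−1/8640 t=4:+1/2304 t=5:−1/8640 = 7/34560
(3j)²=7/429 [(5 6 3; 0 0 0)], sign=-1
Σ_t [8,8]: t=8:+1/1935360 = 1/1935360
(3j)²=3/91 [(5 6 3; -5 6 -1)], sign=+1
⇒ 4πI² = 7/13
I = (-1)√(7/13/(4π)) = -0.20700098

-0.207001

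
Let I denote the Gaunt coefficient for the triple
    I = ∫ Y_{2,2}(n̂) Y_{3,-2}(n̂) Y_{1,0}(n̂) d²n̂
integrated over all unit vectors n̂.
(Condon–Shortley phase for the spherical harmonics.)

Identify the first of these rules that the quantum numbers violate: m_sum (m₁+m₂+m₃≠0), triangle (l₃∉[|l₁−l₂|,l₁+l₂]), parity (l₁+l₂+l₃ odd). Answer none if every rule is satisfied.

azimuthal sum: 2 − 2 + 0 = 0  ✓
1 ≤ 1 ≤ 5 (triangle on l)  ✓
L = 2 + 3 + 1 = 6 (even)  ✓

none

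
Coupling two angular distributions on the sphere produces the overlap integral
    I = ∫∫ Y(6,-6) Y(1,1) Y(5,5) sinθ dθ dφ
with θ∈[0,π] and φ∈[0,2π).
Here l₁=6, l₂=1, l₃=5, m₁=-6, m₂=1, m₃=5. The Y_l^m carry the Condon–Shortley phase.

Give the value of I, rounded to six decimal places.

0.331940

Checks pass: Σm=0; 12 even; l₃=5∈[5,7].
(2·6+1)(2·1+1)(2·5+1) = 429
Δ: 2! 10! 0! / 13! → 1/858
sum: t=1:−1/14400 = -1/14400
3j²(6 1 5; 0 0 0) = Δ·Π!·Σ² = 6/143  (sign +1)
sum: t=2:+1/7257600 = 1/7257600
3j²(6 1 5; -6 1 5) = Δ·Π!·Σ² = 1/13  (sign +1)
combine: 4πI² = 429·6/143·1/13 = 18/13
take √, sign +1: I = 0.33194004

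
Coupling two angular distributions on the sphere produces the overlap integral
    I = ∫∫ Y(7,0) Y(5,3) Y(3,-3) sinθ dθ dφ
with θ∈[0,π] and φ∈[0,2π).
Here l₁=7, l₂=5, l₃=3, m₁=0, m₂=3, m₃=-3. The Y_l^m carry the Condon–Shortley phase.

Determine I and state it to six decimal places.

0.000000

Σlᵢ=15 odd — θ-integrand is odd under cosθ→−cosθ; I=0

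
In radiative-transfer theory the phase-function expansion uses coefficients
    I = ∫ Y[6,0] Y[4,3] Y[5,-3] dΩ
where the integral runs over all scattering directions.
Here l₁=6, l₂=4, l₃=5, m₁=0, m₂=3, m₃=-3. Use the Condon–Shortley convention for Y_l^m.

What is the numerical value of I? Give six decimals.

0.000000

L=15 odd ⇒ parity kills the (l;000) factor ⇒ I = 0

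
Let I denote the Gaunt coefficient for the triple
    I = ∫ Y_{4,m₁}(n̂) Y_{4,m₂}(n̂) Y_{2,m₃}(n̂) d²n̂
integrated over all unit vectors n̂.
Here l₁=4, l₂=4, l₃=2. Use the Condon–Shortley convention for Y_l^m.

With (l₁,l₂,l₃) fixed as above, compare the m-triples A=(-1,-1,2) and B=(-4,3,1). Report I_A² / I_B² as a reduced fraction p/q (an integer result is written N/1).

Same 4,4,2: normalisation and zero-m 3j drop out of the ratio.
A: Δ: 6! 2! 2! / 11! → 1/13860; sum: t=3:−1/144 = -1/144; 3j²(4 4 2; -1 -1 2) = Δ·Π!·Σ² = 10/231  (sign -1)
B: Δ: 6! 2! 2! / 11! → 1/13860; sum: t=6:+1/1440 = 1/1440; 3j²(4 4 2; -4 3 1) = Δ·Π!·Σ² = 7/165  (sign -1)
I_A²/I_B² = (10/231)/(7/165) = 50/49

50/49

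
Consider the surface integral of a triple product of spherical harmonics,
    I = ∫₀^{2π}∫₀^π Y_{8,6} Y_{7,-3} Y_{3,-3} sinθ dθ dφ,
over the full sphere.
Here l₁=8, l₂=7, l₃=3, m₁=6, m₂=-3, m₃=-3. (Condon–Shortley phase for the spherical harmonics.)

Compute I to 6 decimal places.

-0.170387

Rules hold: Σm=0, L=18 even, 1≤3≤15.
N = 17·15·7 = 1785
Δ = 12!·4!·2!/19! = 1/5290740
Racah Σ t=5..7: t=5:−1/7257600 t=6:+1/2073600 t=7:−1/7257600 = 1/4838400
⇒ 3j(8 7 3; 0 0 0)² = 252/20995, sgn -1
Racah Σ t=2..2: t=2:+1/348364800 = 1/348364800
⇒ 3j(8 7 3; 6 -3 -3)² = 11/646, sgn +1
4πI² = N·(3j₀)²·(3jₘ)² = 29106/79781
I = -1·√(0.364824/4π) = -0.17038705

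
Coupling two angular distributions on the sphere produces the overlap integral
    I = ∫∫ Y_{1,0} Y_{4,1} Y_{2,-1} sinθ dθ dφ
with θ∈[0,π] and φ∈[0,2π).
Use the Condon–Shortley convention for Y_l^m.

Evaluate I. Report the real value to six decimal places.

0.000000

l₃=2 ∉ [3,5] — triangle fails ⇒ I = 0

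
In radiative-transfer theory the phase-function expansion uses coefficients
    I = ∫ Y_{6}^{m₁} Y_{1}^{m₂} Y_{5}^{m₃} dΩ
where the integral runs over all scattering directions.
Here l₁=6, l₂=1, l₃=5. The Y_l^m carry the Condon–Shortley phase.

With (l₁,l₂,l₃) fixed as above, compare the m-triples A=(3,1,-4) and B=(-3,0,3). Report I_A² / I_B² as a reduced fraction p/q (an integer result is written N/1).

Shared (l₁,l₂,l₃)=(6,1,5): N and (l;000)² cancel in I_A²/I_B².
A: Δ = 2!·10!·0!/13! = 1/858; Racah Σ t=2..2: t=2:+1/725760 = 1/725760; ⇒ 3j(6 1 5; 3 1 -4)² = 1/286, sgn -1
B: Δ = 2!·10!·0!/13! = 1/858; Racah Σ t=1..1: t=1:−1/80640 = -1/80640; ⇒ 3j(6 1 5; -3 0 3)² = 9/286, sgn -1
I_A²/I_B² = (1/286)/(9/286) = 1/9

1/9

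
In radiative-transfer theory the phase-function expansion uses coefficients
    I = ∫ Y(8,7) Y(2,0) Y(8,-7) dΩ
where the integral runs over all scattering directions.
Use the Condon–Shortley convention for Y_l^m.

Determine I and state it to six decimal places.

0.165996

Checks pass: Σm=0; 18 even; l₃=8∈[6,10].
(2·8+1)(2·2+1)(2·8+1) = 1445
Δ: 2! 14! 2! / 19! → 1/348840
sum: t=0:+1/116121600 t=1:−1/25401600 t=2:+1/116121600 = -1/45158400
3j²(8 2 8; 0 0 0) = Δ·Π!·Σ² = 24/1615  (sign -1)
sum: t=0:+1/24908083200 t=1:−1/87178291200 = 1/34871316480
3j²(8 2 8; 7 0 -7) = Δ·Π!·Σ² = 125/7752  (sign -1)
combine: 4πI² = 1445·24/1615·125/7752 = 125/361
take √, sign +1: I = 0.16599556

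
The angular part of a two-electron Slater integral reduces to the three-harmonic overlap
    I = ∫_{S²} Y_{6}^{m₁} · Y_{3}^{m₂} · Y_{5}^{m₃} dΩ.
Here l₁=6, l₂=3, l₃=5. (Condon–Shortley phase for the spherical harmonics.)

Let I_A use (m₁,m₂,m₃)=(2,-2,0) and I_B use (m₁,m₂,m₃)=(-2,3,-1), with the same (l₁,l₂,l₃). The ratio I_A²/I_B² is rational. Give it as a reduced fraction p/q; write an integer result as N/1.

1/5

l's match ⇒ only the (l;m) 3-j factors differ between A and B.
A: triangle coeff Δ(6,3,5) = 1/675675; Σ_t [0,1]: t=0:+1/13824 t=1:−1/8640 = -1/23040; (3j)²=2/429 [(6 3 5; 2 -2 0)], sign=+1
B: triangle coeff Δ(6,3,5) = 1/675675; Σ_t [4,4]: t=4:+1/27648 = 1/27648; (3j)²=10/429 [(6 3 5; -2 3 -1)], sign=+1
I_A²/I_B² = (2/429)/(10/429) = 1/5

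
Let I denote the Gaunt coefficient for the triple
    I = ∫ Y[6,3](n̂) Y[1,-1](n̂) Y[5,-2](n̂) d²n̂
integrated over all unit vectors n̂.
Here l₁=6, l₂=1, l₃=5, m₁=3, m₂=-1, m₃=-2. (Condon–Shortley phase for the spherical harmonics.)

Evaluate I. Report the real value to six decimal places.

m-sum 0 ✓  L=12 even ✓  5≤5≤7 ✓
Π(2lᵢ+1) = 13×3×11 = 429
triangle coeff Δ(6,1,5) = 1/858
Σ_t [1,1]: t=1:−1/14400 = -1/14400
(3j)²=6/143 [(6 1 5; 0 0 0)], sign=+1
Σ_t [0,0]: t=0:+1/60480 = 1/60480
(3j)²=6/143 [(6 1 5; 3 -1 -2)], sign=-1
⇒ 4πI² = 108/143
I = (-1)√(108/143/(4π)) = -0.24515397

-0.245154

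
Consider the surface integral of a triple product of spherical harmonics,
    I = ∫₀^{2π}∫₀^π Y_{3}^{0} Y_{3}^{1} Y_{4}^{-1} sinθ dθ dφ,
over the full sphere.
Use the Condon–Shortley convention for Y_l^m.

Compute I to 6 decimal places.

m-sum 0 ✓  L=10 even ✓  0≤4≤6 ✓
Π(2lᵢ+1) = 7×7×9 = 441
triangle coeff Δ(3,3,4) = 1/34650
Σ_t [0,2]: t=0:+1/72 t=1:−1/16 t=2:+1/72 = -5/144
(3j)²=2/77 [(3 3 4; 0 0 0)], sign=-1
Σ_t [0,2]: t=0:+1/288 t=1:−1/24 t=2:+1/48 = -5/288
(3j)²=5/462 [(3 3 4; 0 1 -1)], sign=+1
⇒ 4πI² = 15/121
I = (-1)√(15/121/(4π)) = -0.09932258

-0.099323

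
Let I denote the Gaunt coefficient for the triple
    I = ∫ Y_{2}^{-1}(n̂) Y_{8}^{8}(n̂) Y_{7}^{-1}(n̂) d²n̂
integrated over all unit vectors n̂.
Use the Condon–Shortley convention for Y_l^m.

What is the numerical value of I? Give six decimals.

0.000000

-1 + 8 − 1 = 6 ≠ 0: azimuthal integral kills it; I = 0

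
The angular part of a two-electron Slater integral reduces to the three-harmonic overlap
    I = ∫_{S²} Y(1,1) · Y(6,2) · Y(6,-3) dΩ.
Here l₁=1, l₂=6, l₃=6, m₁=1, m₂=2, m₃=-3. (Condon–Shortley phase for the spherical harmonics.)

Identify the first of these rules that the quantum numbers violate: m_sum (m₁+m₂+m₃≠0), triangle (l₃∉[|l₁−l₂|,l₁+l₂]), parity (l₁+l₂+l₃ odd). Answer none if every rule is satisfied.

m₁+m₂+m₃ = 1 + 2 − 3 = 0  ✓
triangle: |1−6|=5 ≤ l₃=6 ≤ 1+6=7  ✓
parity: l₁+l₂+l₃ = 13 is odd  ✗

parity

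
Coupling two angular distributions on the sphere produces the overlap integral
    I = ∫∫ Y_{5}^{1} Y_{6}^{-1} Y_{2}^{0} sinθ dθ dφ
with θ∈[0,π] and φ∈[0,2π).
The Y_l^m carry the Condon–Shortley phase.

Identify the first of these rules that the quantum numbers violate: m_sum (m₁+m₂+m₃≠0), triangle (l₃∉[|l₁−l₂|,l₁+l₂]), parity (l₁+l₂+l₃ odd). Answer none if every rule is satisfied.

m₁+m₂+m₃ = 1 − 1 + 0 = 0  ✓
triangle: |5−6|=1 ≤ l₃=2 ≤ 5+6=11  ✓
parity: l₁+l₂+l₃ = 13 is odd  ✗

parity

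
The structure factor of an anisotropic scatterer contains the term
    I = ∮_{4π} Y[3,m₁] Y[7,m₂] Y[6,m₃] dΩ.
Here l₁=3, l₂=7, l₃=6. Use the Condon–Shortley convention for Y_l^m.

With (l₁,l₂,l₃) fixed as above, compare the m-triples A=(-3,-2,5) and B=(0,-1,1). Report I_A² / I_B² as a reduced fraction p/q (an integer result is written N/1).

1375/7396

Same 3,7,6: normalisation and zero-m 3j drop out of the ratio.
A: Δ: 4! 2! 10! / 17! → 1/2042040; sum: t=4:+1/17418240 = 1/17418240; 3j²(3 7 6; -3 -2 5) = Δ·Π!·Σ² = 25/12376  (sign -1)
B: Δ: 4! 2! 10! / 17! → 1/2042040; sum: t=1:−1/172800 t=2:+1/69120 t=3:−1/362880 = 43/7257600; 3j²(3 7 6; 0 -1 1) = Δ·Π!·Σ² = 1849/170170  (sign -1)
I_A²/I_B² = (25/12376)/(1849/170170) = 1375/7396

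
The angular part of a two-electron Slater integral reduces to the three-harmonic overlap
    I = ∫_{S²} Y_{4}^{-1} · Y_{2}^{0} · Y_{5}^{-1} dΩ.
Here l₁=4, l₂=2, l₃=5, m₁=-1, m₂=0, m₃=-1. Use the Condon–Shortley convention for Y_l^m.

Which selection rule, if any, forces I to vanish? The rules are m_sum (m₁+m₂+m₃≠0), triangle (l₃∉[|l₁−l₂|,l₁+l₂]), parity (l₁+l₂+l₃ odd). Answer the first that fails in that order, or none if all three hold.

m₁+m₂+m₃ = -1 + 0 − 1 = -2  ✗
triangle: |4−2|=2 ≤ l₃=5 ≤ 4+2=6
parity: l₁+l₂+l₃ = 11 is odd

m_sum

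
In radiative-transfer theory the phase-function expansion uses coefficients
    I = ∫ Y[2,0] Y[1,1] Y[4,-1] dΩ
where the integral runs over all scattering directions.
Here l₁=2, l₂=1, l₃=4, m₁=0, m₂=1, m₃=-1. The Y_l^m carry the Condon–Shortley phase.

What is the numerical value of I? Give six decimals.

0.000000

|2−1|≤4≤2+1 violated ⇒ I = 0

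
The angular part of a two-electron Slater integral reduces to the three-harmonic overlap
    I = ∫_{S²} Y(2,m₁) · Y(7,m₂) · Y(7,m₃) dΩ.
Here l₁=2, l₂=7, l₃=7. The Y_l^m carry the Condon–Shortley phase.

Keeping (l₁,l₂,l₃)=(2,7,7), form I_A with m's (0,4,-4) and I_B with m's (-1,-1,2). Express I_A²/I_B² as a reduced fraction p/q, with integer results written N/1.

64/729

Same 2,7,7: normalisation and zero-m 3j drop out of the ratio.
A: Δ: 2! 2! 12! / 17! → 1/185640; sum: t=0:+1/159667200 t=1:−1/7257600 t=2:+1/8709120 = -1/59875200; 3j²(2 7 7; 0 4 -4) = Δ·Π!·Σ² = 8/23205  (sign +1)
B: Δ: 2! 2! 12! / 17! → 1/185640; sum: t=1:−1/1209600 t=2:+1/1935360 = -1/3225600; 3j²(2 7 7; -1 -1 2) = Δ·Π!·Σ² = 243/61880  (sign +1)
I_A²/I_B² = (8/23205)/(243/61880) = 64/729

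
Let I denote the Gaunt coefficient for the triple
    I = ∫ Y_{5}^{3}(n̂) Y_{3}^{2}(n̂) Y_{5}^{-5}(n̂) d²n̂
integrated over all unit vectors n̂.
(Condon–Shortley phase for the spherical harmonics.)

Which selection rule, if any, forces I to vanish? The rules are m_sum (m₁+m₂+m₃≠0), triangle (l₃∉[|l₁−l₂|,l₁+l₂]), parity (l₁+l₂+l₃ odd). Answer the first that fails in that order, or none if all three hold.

parity

m₁+m₂+m₃ = 3 + 2 − 5 = 0  ✓
triangle: |5−3|=2 ≤ l₃=5 ≤ 5+3=8  ✓
parity: l₁+l₂+l₃ = 13 is odd  ✗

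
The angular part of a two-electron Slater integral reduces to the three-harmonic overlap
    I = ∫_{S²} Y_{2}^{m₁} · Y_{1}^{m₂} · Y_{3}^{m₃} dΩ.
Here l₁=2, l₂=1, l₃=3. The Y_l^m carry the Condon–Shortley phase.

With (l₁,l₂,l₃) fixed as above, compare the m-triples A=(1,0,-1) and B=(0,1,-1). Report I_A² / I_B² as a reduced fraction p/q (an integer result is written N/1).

l's match ⇒ only the (l;m) 3-j factors differ between A and B.
A: triangle coeff Δ(2,1,3) = 1/105; Σ_t [0,0]: t=0:+1/6 = 1/6; (3j)²=8/105 [(2 1 3; 1 0 -1)], sign=+1
B: triangle coeff Δ(2,1,3) = 1/105; Σ_t [0,0]: t=0:+1/8 = 1/8; (3j)²=2/35 [(2 1 3; 0 1 -1)], sign=+1
I_A²/I_B² = (8/105)/(2/35) = 4/3

4/3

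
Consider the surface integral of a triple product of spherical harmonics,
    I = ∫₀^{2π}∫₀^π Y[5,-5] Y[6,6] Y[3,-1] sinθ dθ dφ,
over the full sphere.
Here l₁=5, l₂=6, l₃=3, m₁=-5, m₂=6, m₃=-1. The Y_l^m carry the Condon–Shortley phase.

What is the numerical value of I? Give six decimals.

-0.207001

Rules hold: Σm=0, L=14 even, 1≤3≤11.
N = 11·13·7 = 1001
Δ = 8!·2!·4!/15! = 1/675675
Racah Σ t=3..5: t=3:−1/8640 t=4:+1/2304 t=5:−1/8640 = 7/34560
⇒ 3j(5 6 3; 0 0 0)² = 7/429, sgn -1
Racah Σ t=8..8: t=8:+1/1935360 = 1/1935360
⇒ 3j(5 6 3; -5 6 -1)² = 3/91, sgn +1
4πI² = N·(3j₀)²·(3jₘ)² = 7/13
I = -1·√(0.538462/4π) = -0.20700098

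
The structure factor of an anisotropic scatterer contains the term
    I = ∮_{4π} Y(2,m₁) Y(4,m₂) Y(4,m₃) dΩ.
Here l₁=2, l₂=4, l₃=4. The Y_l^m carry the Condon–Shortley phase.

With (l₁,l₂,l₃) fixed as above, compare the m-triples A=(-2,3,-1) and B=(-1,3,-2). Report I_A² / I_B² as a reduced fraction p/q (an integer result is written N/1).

Same 2,4,4: normalisation and zero-m 3j drop out of the ratio.
A: Δ: 2! 2! 6! / 11! → 1/13860; sum: t=2:+1/480 = 1/480; 3j²(2 4 4; -2 3 -1) = Δ·Π!·Σ² = 3/110  (sign -1)
B: Δ: 2! 2! 6! / 11! → 1/13860; sum: t=1:−1/1440 t=2:+1/240 = 1/288; 3j²(2 4 4; -1 3 -2) = Δ·Π!·Σ² = 5/132  (sign +1)
I_A²/I_B² = (3/110)/(5/132) = 18/25

18/25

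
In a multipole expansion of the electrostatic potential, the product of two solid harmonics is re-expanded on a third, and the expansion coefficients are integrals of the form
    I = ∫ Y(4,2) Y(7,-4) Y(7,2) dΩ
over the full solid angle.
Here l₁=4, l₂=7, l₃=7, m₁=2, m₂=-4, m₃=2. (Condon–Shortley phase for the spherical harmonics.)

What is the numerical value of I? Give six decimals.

0.018344

Rules hold: Σm=0, L=18 even, 3≤7≤11.
N = 9·15·15 = 2025
Δ = 4!·4!·10!/19! = 1/58198140
Racah Σ t=0..4: t=0:+1/17418240 t=1:−1/622080 t=2:+1/230400 t=3:−1/622080 t=4:+1/17418240 = 1/806400
⇒ 3j(4 7 7; 0 0 0)² = 2268/230945, sgn -1
Racah Σ t=0..2: t=0:+1/2903040 t=1:−1/2903040 t=2:+1/34836480 = 1/34836480
⇒ 3j(4 7 7; 2 -4 2)² = 25/117572, sgn -1
4πI² = N·(3j₀)²·(3jₘ)² = 820125/193947611
I = +1·√(0.00422859/4π) = 0.01834395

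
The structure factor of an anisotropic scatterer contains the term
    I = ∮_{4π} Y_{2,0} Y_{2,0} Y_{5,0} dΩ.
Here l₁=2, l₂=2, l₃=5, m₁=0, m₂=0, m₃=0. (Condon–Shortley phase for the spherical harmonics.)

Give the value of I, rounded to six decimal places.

triangle: need 0≤l₃≤4, have 5; I=0

0.000000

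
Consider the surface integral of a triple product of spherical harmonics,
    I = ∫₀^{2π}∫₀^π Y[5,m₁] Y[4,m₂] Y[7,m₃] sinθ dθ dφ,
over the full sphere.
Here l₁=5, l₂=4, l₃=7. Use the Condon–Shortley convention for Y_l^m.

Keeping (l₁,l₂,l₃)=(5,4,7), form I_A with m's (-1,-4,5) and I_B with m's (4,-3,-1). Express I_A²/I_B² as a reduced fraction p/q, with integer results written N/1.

l's match ⇒ only the (l;m) 3-j factors differ between A and B.
A: triangle coeff Δ(5,4,7) = 1/6126120; Σ_t [0,0]: t=0:+1/2073600 = 1/2073600; (3j)²=28/1105 [(5 4 7; -1 -4 5)], sign=+1
B: triangle coeff Δ(5,4,7) = 1/6126120; Σ_t [0,1]: t=0:+1/1209600 t=1:−1/29030400 = 23/29030400; (3j)²=529/97240 [(5 4 7; 4 -3 -1)], sign=+1
I_A²/I_B² = (28/1105)/(529/97240) = 2464/529

2464/529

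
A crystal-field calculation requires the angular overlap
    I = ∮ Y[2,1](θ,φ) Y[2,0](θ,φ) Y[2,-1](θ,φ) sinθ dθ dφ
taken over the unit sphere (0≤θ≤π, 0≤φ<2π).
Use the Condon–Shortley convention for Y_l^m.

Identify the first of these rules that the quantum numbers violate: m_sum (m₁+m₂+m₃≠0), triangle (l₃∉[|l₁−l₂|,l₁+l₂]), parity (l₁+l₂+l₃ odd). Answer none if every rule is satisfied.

none

m₁+m₂+m₃ = 1 + 0 − 1 = 0  ✓
triangle: |2−2|=0 ≤ l₃=2 ≤ 2+2=4  ✓
parity: l₁+l₂+l₃ = 6 is even  ✓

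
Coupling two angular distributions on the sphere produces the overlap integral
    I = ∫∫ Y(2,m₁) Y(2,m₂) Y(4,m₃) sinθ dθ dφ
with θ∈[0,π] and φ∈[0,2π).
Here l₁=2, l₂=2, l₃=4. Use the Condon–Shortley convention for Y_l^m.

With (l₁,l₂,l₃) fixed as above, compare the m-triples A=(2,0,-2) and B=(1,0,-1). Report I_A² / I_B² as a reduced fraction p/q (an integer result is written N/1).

Shared (l₁,l₂,l₃)=(2,2,4): N and (l;000)² cancel in I_A²/I_B².
A: Δ = 0!·4!·4!/9! = 1/630; Racah Σ t=0..0: t=0:+1/96 = 1/96; ⇒ 3j(2 2 4; 2 0 -2)² = 1/42, sgn +1
B: Δ = 0!·4!·4!/9! = 1/630; Racah Σ t=0..0: t=0:+1/24 = 1/24; ⇒ 3j(2 2 4; 1 0 -1)² = 1/21, sgn -1
I_A²/I_B² = (1/42)/(1/21) = 1/2

1/2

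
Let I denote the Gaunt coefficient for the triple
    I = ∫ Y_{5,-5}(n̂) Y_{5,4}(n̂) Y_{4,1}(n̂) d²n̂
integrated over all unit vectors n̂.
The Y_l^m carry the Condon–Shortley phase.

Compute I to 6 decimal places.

0.184127

Checks pass: Σm=0; 14 even; l₃=4∈[0,10].
(2·5+1)(2·5+1)(2·4+1) = 1089
Δ: 6! 4! 4! / 15! → 1/3153150
sum: t=1:−1/69120 t=2:+1/1728 t=3:−1/576 t=4:+1/1728 t=5:−1/69120 = -7/11520
3j²(5 5 4; 0 0 0) = Δ·Π!·Σ² = 2/143  (sign -1)
sum: t=6:+1/103680 = 1/103680
3j²(5 5 4; -5 4 1) = Δ·Π!·Σ² = 4/143  (sign -1)
combine: 4πI² = 1089·2/143·4/143 = 72/169
take √, sign +1: I = 0.18412721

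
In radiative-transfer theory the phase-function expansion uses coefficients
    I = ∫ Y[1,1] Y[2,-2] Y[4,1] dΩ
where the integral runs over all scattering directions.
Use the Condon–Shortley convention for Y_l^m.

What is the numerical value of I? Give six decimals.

triangle: need 1≤l₃≤3, have 4; I=0

0.000000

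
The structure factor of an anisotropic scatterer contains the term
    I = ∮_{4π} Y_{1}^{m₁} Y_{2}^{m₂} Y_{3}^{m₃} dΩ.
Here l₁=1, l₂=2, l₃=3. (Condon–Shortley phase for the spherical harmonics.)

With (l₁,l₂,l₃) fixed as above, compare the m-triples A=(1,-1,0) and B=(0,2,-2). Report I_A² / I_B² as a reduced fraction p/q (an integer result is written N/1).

3/5

l's match ⇒ only the (l;m) 3-j factors differ between A and B.
A: triangle coeff Δ(1,2,3) = 1/105; Σ_t [0,0]: t=0:+1/12 = 1/12; (3j)²=1/35 [(1 2 3; 1 -1 0)], sign=-1
B: triangle coeff Δ(1,2,3) = 1/105; Σ_t [0,0]: t=0:+1/24 = 1/24; (3j)²=1/21 [(1 2 3; 0 2 -2)], sign=-1
I_A²/I_B² = (1/35)/(1/21) = 3/5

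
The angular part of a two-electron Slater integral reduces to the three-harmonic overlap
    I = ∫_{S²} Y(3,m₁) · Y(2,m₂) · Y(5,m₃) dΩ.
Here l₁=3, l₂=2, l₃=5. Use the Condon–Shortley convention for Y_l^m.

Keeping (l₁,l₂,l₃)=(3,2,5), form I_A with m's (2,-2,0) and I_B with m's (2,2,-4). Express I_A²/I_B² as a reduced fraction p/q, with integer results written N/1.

5/126

Shared (l₁,l₂,l₃)=(3,2,5): N and (l;000)² cancel in I_A²/I_B².
A: Δ = 0!·6!·4!/11! = 1/2310; Racah Σ t=0..0: t=0:+1/2880 = 1/2880; ⇒ 3j(3 2 5; 2 -2 0)² = 1/462, sgn -1
B: Δ = 0!·6!·4!/11! = 1/2310; Racah Σ t=0..0: t=0:+1/2880 = 1/2880; ⇒ 3j(3 2 5; 2 2 -4)² = 3/55, sgn -1
I_A²/I_B² = (1/462)/(3/55) = 5/126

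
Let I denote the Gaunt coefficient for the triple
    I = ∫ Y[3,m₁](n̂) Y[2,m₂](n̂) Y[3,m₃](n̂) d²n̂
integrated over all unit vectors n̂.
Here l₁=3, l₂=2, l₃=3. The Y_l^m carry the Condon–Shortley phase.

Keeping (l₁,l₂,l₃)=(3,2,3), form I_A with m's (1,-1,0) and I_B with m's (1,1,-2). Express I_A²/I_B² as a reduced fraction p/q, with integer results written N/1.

Shared (l₁,l₂,l₃)=(3,2,3): N and (l;000)² cancel in I_A²/I_B².
A: Δ = 2!·4!·2!/9! = 1/3780; Racah Σ t=0..1: t=0:+1/8 t=1:−1/12 = 1/24; ⇒ 3j(3 2 3; 1 -1 0)² = 1/210, sgn -1
B: Δ = 2!·4!·2!/9! = 1/3780; Racah Σ t=1..2: t=1:−1/12 t=2:+1/48 = -1/16; ⇒ 3j(3 2 3; 1 1 -2)² = 1/28, sgn +1
I_A²/I_B² = (1/210)/(1/28) = 2/15

2/15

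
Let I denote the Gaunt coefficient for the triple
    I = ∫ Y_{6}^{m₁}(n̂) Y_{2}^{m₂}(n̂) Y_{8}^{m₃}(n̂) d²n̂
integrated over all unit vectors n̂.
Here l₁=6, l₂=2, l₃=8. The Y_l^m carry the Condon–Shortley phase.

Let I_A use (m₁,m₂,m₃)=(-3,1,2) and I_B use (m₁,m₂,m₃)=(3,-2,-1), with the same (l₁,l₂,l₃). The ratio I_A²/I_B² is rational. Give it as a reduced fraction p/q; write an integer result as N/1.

l's match ⇒ only the (l;m) 3-j factors differ between A and B.
A: triangle coeff Δ(6,2,8) = 1/30940; Σ_t [0,0]: t=0:+1/13063680 = 1/13063680; (3j)²=10/1547 [(6 2 8; -3 1 2)], sign=+1
B: triangle coeff Δ(6,2,8) = 1/30940; Σ_t [0,0]: t=0:+1/52254720 = 1/52254720; (3j)²=1/884 [(6 2 8; 3 -2 -1)], sign=-1
I_A²/I_B² = (10/1547)/(1/884) = 40/7

40/7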